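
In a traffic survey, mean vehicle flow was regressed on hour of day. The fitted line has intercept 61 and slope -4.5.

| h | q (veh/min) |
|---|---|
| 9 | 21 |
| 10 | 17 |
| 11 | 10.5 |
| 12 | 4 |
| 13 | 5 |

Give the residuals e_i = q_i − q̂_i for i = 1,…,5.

h=9: q̂ = 61 − 4.5·9 = 20.5; e = 21 − 20.5 = 0.5
h=10: q̂ = 61 − 4.5·10 = 16; e = 17 − 16 = 1
h=11: q̂ = 61 − 4.5·11 = 11.5; e = 10.5 − 11.5 = -1
h=12: q̂ = 61 − 4.5·12 = 7; e = 4 − 7 = -3
h=13: q̂ = 61 − 4.5·13 = 2.5; e = 5 − 2.5 = 2.5

0.5, 1, -1, -3, 2.5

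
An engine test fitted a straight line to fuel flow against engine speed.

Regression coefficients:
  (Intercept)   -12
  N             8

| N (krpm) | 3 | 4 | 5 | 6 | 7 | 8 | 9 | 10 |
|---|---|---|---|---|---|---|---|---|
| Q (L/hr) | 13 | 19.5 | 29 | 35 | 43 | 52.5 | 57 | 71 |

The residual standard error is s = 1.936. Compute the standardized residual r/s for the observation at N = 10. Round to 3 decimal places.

ŷ = -12 + 8·10 = 68
r = 71 − 68 = 3
r/s = 3 / 1.936 = 1.550

1.550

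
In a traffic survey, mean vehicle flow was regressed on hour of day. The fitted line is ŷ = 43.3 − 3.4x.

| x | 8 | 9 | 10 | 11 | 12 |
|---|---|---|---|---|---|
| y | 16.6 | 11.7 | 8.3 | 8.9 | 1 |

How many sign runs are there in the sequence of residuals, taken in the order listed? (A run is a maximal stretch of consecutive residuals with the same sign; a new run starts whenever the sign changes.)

4 runs

x=8: ŷ = 43.3 − 3.4·8 = 16.1; e = 16.6 − 16.1 = 0.5
x=9: ŷ = 43.3 − 3.4·9 = 12.7; e = 11.7 − 12.7 = -1
x=10: ŷ = 43.3 − 3.4·10 = 9.3; e = 8.3 − 9.3 = -1
x=11: ŷ = 43.3 − 3.4·11 = 5.9; e = 8.9 − 5.9 = 3
x=12: ŷ = 43.3 − 3.4·12 = 2.5; e = 1 − 2.5 = -1.5
Signs: + − − + −
Runs: +×1, −×2, +×1, −×1 → 4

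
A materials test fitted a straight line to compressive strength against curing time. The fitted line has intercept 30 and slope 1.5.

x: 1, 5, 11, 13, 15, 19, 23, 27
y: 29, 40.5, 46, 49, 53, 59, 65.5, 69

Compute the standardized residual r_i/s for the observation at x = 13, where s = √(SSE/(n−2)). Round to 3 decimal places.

x=1: ŷ = 30 + 1.5·1 = 31.5; r = 29 − 31.5 = -2.5
x=5: ŷ = 30 + 1.5·5 = 37.5; r = 40.5 − 37.5 = 3
x=11: ŷ = 30 + 1.5·11 = 46.5; r = 46 − 46.5 = -0.5
x=13: ŷ = 30 + 1.5·13 = 49.5; r = 49 − 49.5 = -0.5
x=15: ŷ = 30 + 1.5·15 = 52.5; r = 53 − 52.5 = 0.5
x=19: ŷ = 30 + 1.5·19 = 58.5; r = 59 − 58.5 = 0.5
x=23: ŷ = 30 + 1.5·23 = 64.5; r = 65.5 − 64.5 = 1
x=27: ŷ = 30 + 1.5·27 = 70.5; r = 69 − 70.5 = -1.5
SSE = 6.25 + 9 + 0.25 + 0.25 + 0.25 + 0.25 + 1 + 2.25 = 19.5
s = √(19.5/6) = 1.80278
r/s = -0.5 / 1.80278 = -0.277

-0.277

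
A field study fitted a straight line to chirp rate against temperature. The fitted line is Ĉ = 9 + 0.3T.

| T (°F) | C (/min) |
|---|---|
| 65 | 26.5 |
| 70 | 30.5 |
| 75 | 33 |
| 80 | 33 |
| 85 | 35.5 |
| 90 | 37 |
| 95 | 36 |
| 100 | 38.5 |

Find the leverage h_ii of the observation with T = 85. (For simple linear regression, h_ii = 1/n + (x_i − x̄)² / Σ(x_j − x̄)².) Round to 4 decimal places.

h = 0.1310

T̄ = (65 + 70 + 75 + 80 + 85 + 90 + 95 + 100)/8 = 82.5
Σ(T − T̄)² = 306.25 + 156.25 + 56.25 + 6.25 + 6.25 + 56.25 + 156.25 + 306.25 = 1050
h = 1/8 + (2.5)²/1050 = 0.125 + 0.00595238 = 0.1310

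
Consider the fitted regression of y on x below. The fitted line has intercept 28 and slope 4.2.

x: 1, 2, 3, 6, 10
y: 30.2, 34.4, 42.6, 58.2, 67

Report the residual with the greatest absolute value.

e = 5

x=1: ŷ = 28 + 4.2·1 = 32.2; e = 30.2 − 32.2 = -2
x=2: ŷ = 28 + 4.2·2 = 36.4; e = 34.4 − 36.4 = -2
x=3: ŷ = 28 + 4.2·3 = 40.6; e = 42.6 − 40.6 = 2
x=6: ŷ = 28 + 4.2·6 = 53.2; e = 58.2 − 53.2 = 5
x=10: ŷ = 28 + 4.2·10 = 70; e = 67 − 70 = -3
Largest |e| is 5 at x = 6, residual 5.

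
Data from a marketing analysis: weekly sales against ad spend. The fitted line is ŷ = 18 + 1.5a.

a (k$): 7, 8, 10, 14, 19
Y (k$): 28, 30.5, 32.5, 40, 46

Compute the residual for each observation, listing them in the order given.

-0.5, 0.5, -0.5, 1, -0.5

a=7: ŷ = 18 + 1.5·7 = 28.5; r = 28 − 28.5 = -0.5
a=8: ŷ = 18 + 1.5·8 = 30; r = 30.5 − 30 = 0.5
a=10: ŷ = 18 + 1.5·10 = 33; r = 32.5 − 33 = -0.5
a=14: ŷ = 18 + 1.5·14 = 39; r = 40 − 39 = 1
a=19: ŷ = 18 + 1.5·19 = 46.5; r = 46 − 46.5 = -0.5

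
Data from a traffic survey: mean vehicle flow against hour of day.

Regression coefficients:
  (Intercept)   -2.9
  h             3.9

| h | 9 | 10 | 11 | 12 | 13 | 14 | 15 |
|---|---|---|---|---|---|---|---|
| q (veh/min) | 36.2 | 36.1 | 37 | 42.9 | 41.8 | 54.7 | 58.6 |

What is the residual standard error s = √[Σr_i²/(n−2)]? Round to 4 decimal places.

s = 4.0000

h=9: q̂ = -2.9 + 3.9·9 = 32.2; r = 36.2 − 32.2 = 4
h=10: q̂ = -2.9 + 3.9·10 = 36.1; r = 36.1 − 36.1 = 0
h=11: q̂ = -2.9 + 3.9·11 = 40; r = 37 − 40 = -3
h=12: q̂ = -2.9 + 3.9·12 = 43.9; r = 42.9 − 43.9 = -1
h=13: q̂ = -2.9 + 3.9·13 = 47.8; r = 41.8 − 47.8 = -6
h=14: q̂ = -2.9 + 3.9·14 = 51.7; r = 54.7 − 51.7 = 3
h=15: q̂ = -2.9 + 3.9·15 = 55.6; r = 58.6 − 55.6 = 3
SSE = 16 + 0 + 9 + 1 + 36 + 9 + 9 = 80
s = √(80/5) = √16 ≈ 4.0000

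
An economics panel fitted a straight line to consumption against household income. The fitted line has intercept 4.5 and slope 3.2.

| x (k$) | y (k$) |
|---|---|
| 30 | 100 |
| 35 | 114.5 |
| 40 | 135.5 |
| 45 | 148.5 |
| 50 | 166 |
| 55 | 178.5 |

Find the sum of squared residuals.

SSE = 19.5

x=30: ŷ = 4.5 + 3.2·30 = 100.5; r = 100 − 100.5 = -0.5
x=35: ŷ = 4.5 + 3.2·35 = 116.5; r = 114.5 − 116.5 = -2
x=40: ŷ = 4.5 + 3.2·40 = 132.5; r = 135.5 − 132.5 = 3
x=45: ŷ = 4.5 + 3.2·45 = 148.5; r = 148.5 − 148.5 = 0
x=50: ŷ = 4.5 + 3.2·50 = 164.5; r = 166 − 164.5 = 1.5
x=55: ŷ = 4.5 + 3.2·55 = 180.5; r = 178.5 − 180.5 = -2
SSE = 0.25 + 4 + 9 + 0 + 2.25 + 4 = 19.5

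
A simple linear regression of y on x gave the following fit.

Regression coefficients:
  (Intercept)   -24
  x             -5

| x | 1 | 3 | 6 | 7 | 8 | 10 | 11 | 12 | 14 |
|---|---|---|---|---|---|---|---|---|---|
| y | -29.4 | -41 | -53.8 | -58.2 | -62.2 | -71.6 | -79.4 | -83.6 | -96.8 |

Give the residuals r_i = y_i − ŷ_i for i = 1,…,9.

-0.4, -2, 0.2, 0.8, 1.8, 2.4, -0.4, 0.4, -2.8

x=1: ŷ = -24 − 5·1 = -29; r = -29.4 − (-29) = -0.4
x=3: ŷ = -24 − 5·3 = -39; r = -41 − (-39) = -2
x=6: ŷ = -24 − 5·6 = -54; r = -53.8 − (-54) = 0.2
x=7: ŷ = -24 − 5·7 = -59; r = -58.2 − (-59) = 0.8
x=8: ŷ = -24 − 5·8 = -64; r = -62.2 − (-64) = 1.8
x=10: ŷ = -24 − 5·10 = -74; r = -71.6 − (-74) = 2.4
x=11: ŷ = -24 − 5·11 = -79; r = -79.4 − (-79) = -0.4
x=12: ŷ = -24 − 5·12 = -84; r = -83.6 − (-84) = 0.4
x=14: ŷ = -24 − 5·14 = -94; r = -96.8 − (-94) = -2.8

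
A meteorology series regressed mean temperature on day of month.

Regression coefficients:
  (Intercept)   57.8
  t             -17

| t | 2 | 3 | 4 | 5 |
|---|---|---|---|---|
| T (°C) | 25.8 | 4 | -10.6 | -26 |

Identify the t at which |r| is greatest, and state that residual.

t = 3, r = -2.8

t=2: T̂ = 57.8 − 17·2 = 23.8; r = 25.8 − 23.8 = 2
t=3: T̂ = 57.8 − 17·3 = 6.8; r = 4 − 6.8 = -2.8
t=4: T̂ = 57.8 − 17·4 = -10.2; r = -10.6 − (-10.2) = -0.4
t=5: T̂ = 57.8 − 17·5 = -27.2; r = -26 − (-27.2) = 1.2
Largest |r| is 2.8 at t = 3, residual -2.8.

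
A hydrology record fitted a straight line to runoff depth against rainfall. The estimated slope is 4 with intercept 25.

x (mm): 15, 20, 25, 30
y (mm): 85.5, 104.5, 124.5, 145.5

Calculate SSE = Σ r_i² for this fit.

x=15: ŷ = 25 + 4·15 = 85; r = 85.5 − 85 = 0.5
x=20: ŷ = 25 + 4·20 = 105; r = 104.5 − 105 = -0.5
x=25: ŷ = 25 + 4·25 = 125; r = 124.5 − 125 = -0.5
x=30: ŷ = 25 + 4·30 = 145; r = 145.5 − 145 = 0.5
SSE = 0.25 + 0.25 + 0.25 + 0.25 = 1

SSE = 1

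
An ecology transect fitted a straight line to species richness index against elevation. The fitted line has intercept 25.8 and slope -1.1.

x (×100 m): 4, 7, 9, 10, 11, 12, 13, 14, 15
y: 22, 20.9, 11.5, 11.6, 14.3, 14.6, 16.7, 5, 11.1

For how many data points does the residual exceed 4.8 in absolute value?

2

x=4: ŷ = 25.8 − 1.1·4 = 21.4; r = 22 − 21.4 = 0.6
x=7: ŷ = 25.8 − 1.1·7 = 18.1; r = 20.9 − 18.1 = 2.8
x=9: ŷ = 25.8 − 1.1·9 = 15.9; r = 11.5 − 15.9 = -4.4
x=10: ŷ = 25.8 − 1.1·10 = 14.8; r = 11.6 − 14.8 = -3.2
x=11: ŷ = 25.8 − 1.1·11 = 13.7; r = 14.3 − 13.7 = 0.6
x=12: ŷ = 25.8 − 1.1·12 = 12.6; r = 14.6 − 12.6 = 2
x=13: ŷ = 25.8 − 1.1·13 = 11.5; r = 16.7 − 11.5 = 5.2
x=14: ŷ = 25.8 − 1.1·14 = 10.4; r = 5 − 10.4 = -5.4
x=15: ŷ = 25.8 − 1.1·15 = 9.3; r = 11.1 − 9.3 = 1.8
|r| > 4.8: x=13 (|r|=5.2), x=14 (|r|=5.4) → 2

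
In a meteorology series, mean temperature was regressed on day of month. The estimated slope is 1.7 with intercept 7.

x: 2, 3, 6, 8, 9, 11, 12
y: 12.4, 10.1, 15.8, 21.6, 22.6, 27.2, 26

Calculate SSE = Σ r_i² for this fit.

SSE = 15.26

x=2: ŷ = 7 + 1.7·2 = 10.4; r = 12.4 − 10.4 = 2
x=3: ŷ = 7 + 1.7·3 = 12.1; r = 10.1 − 12.1 = -2
x=6: ŷ = 7 + 1.7·6 = 17.2; r = 15.8 − 17.2 = -1.4
x=8: ŷ = 7 + 1.7·8 = 20.6; r = 21.6 − 20.6 = 1
x=9: ŷ = 7 + 1.7·9 = 22.3; r = 22.6 − 22.3 = 0.3
x=11: ŷ = 7 + 1.7·11 = 25.7; r = 27.2 − 25.7 = 1.5
x=12: ŷ = 7 + 1.7·12 = 27.4; r = 26 − 27.4 = -1.4
SSE = 4 + 4 + 1.96 + 1 + 0.09 + 2.25 + 1.96 = 15.26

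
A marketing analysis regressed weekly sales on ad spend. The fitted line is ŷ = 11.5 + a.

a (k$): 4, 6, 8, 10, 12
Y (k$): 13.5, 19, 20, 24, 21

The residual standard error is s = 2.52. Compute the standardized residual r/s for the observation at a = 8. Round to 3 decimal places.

0.198

ŷ = 11.5 + 8 = 19.5
r = 20 − 19.5 = 0.5
r/s = 0.5 / 2.52 = 0.198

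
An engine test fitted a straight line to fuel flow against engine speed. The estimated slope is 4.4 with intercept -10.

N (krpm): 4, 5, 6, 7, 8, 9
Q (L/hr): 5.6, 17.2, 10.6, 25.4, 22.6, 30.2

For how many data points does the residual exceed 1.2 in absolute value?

N=4: Q̂ = -10 + 4.4·4 = 7.6; r = 5.6 − 7.6 = -2
N=5: Q̂ = -10 + 4.4·5 = 12; r = 17.2 − 12 = 5.2
N=6: Q̂ = -10 + 4.4·6 = 16.4; r = 10.6 − 16.4 = -5.8
N=7: Q̂ = -10 + 4.4·7 = 20.8; r = 25.4 − 20.8 = 4.6
N=8: Q̂ = -10 + 4.4·8 = 25.2; r = 22.6 − 25.2 = -2.6
N=9: Q̂ = -10 + 4.4·9 = 29.6; r = 30.2 − 29.6 = 0.6
|r| > 1.2: N=4 (|r|=2), N=5 (|r|=5.2), N=6 (|r|=5.8), N=7 (|r|=4.6), N=8 (|r|=2.6) → 5

5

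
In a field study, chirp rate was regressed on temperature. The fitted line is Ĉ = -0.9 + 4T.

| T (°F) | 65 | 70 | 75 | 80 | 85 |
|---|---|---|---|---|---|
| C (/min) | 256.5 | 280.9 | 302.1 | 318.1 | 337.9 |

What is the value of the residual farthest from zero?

T=65: Ĉ = -0.9 + 4·65 = 259.1; r = 256.5 − 259.1 = -2.6
T=70: Ĉ = -0.9 + 4·70 = 279.1; r = 280.9 − 279.1 = 1.8
T=75: Ĉ = -0.9 + 4·75 = 299.1; r = 302.1 − 299.1 = 3
T=80: Ĉ = -0.9 + 4·80 = 319.1; r = 318.1 − 319.1 = -1
T=85: Ĉ = -0.9 + 4·85 = 339.1; r = 337.9 − 339.1 = -1.2
Largest |r| is 3 at T = 75, residual 3.

r = 3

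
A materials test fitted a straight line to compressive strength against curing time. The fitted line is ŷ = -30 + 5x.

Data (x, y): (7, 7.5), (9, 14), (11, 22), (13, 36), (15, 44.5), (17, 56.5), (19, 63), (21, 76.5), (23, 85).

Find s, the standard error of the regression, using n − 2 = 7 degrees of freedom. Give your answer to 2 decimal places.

s = 1.93

x=7: ŷ = -30 + 5·7 = 5; r = 7.5 − 5 = 2.5
x=9: ŷ = -30 + 5·9 = 15; r = 14 − 15 = -1
x=11: ŷ = -30 + 5·11 = 25; r = 22 − 25 = -3
x=13: ŷ = -30 + 5·13 = 35; r = 36 − 35 = 1
x=15: ŷ = -30 + 5·15 = 45; r = 44.5 − 45 = -0.5
x=17: ŷ = -30 + 5·17 = 55; r = 56.5 − 55 = 1.5
x=19: ŷ = -30 + 5·19 = 65; r = 63 − 65 = -2
x=21: ŷ = -30 + 5·21 = 75; r = 76.5 − 75 = 1.5
x=23: ŷ = -30 + 5·23 = 85; r = 85 − 85 = 0
SSE = 6.25 + 1 + 9 + 1 + 0.25 + 2.25 + 4 + 2.25 + 0 = 26
s = √(26/7) = √3.71429 ≈ 1.93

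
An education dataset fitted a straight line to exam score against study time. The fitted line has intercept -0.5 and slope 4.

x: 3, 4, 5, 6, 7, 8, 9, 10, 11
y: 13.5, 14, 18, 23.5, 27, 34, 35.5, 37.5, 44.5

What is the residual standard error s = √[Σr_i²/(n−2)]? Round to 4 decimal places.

s = 1.6903

x=3: ŷ = -0.5 + 4·3 = 11.5; r = 13.5 − 11.5 = 2
x=4: ŷ = -0.5 + 4·4 = 15.5; r = 14 − 15.5 = -1.5
x=5: ŷ = -0.5 + 4·5 = 19.5; r = 18 − 19.5 = -1.5
x=6: ŷ = -0.5 + 4·6 = 23.5; r = 23.5 − 23.5 = 0
x=7: ŷ = -0.5 + 4·7 = 27.5; r = 27 − 27.5 = -0.5
x=8: ŷ = -0.5 + 4·8 = 31.5; r = 34 − 31.5 = 2.5
x=9: ŷ = -0.5 + 4·9 = 35.5; r = 35.5 − 35.5 = 0
x=10: ŷ = -0.5 + 4·10 = 39.5; r = 37.5 − 39.5 = -2
x=11: ŷ = -0.5 + 4·11 = 43.5; r = 44.5 − 43.5 = 1
SSE = 4 + 2.25 + 2.25 + 0 + 0.25 + 6.25 + 0 + 4 + 1 = 20
s = √(20/7) = √2.85714 ≈ 1.6903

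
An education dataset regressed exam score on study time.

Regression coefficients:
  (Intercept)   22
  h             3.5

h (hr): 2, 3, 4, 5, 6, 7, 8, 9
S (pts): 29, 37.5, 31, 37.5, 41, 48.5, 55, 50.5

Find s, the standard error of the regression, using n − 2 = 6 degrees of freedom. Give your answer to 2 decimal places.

h=2: ŷ = 22 + 3.5·2 = 29; e = 29 − 29 = 0
h=3: ŷ = 22 + 3.5·3 = 32.5; e = 37.5 − 32.5 = 5
h=4: ŷ = 22 + 3.5·4 = 36; e = 31 − 36 = -5
h=5: ŷ = 22 + 3.5·5 = 39.5; e = 37.5 − 39.5 = -2
h=6: ŷ = 22 + 3.5·6 = 43; e = 41 − 43 = -2
h=7: ŷ = 22 + 3.5·7 = 46.5; e = 48.5 − 46.5 = 2
h=8: ŷ = 22 + 3.5·8 = 50; e = 55 − 50 = 5
h=9: ŷ = 22 + 3.5·9 = 53.5; e = 50.5 − 53.5 = -3
SSE = 0 + 25 + 25 + 4 + 4 + 4 + 25 + 9 = 96
s = √(96/6) = √16 ≈ 4.00

s = 4.00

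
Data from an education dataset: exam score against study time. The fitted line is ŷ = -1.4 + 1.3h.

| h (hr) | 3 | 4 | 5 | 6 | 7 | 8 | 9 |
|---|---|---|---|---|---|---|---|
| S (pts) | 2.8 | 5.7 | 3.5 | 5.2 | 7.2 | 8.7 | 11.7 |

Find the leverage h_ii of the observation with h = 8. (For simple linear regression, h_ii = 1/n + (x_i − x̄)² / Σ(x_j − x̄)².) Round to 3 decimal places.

h̄ = (3 + 4 + 5 + 6 + 7 + 8 + 9)/7 = 6
Σ(h − h̄)² = 9 + 4 + 1 + 0 + 1 + 4 + 9 = 28
h = 1/7 + (2)²/28 = 0.142857 + 0.142857 = 0.286

h = 0.286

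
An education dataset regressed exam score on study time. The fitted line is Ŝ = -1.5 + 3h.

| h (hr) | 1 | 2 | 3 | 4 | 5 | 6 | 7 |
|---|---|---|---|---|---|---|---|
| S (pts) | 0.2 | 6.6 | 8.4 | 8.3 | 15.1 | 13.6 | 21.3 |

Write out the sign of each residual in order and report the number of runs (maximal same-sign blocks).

6 runs

h=1: Ŝ = -1.5 + 3·1 = 1.5; r = 0.2 − 1.5 = -1.3
h=2: Ŝ = -1.5 + 3·2 = 4.5; r = 6.6 − 4.5 = 2.1
h=3: Ŝ = -1.5 + 3·3 = 7.5; r = 8.4 − 7.5 = 0.9
h=4: Ŝ = -1.5 + 3·4 = 10.5; r = 8.3 − 10.5 = -2.2
h=5: Ŝ = -1.5 + 3·5 = 13.5; r = 15.1 − 13.5 = 1.6
h=6: Ŝ = -1.5 + 3·6 = 16.5; r = 13.6 − 16.5 = -2.9
h=7: Ŝ = -1.5 + 3·7 = 19.5; r = 21.3 − 19.5 = 1.8
Signs: − + + − + − +
Runs: −×1, +×2, −×1, +×1, −×1, +×1 → 6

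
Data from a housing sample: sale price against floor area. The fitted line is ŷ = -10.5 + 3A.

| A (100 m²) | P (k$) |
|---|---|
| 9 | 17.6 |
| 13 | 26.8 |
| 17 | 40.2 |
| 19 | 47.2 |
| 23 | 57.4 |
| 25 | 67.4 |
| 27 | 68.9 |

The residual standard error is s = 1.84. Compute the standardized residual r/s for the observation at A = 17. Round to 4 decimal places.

ŷ = -10.5 + 3·17 = 40.5
r = 40.2 − 40.5 = -0.3
r/s = -0.3 / 1.84 = -0.1630

-0.1630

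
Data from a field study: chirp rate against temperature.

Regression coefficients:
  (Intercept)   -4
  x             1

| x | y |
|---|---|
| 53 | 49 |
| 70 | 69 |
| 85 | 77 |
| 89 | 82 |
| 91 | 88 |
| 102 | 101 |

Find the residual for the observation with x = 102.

ŷ = -4 + 102 = 98
e = 101 − 98 = 3

e = 3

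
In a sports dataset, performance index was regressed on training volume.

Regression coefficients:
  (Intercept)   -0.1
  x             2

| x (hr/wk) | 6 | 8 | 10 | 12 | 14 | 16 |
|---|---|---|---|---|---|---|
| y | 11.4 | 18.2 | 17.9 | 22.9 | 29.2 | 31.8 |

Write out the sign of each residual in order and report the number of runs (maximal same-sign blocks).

5 runs

x=6: ŷ = -0.1 + 2·6 = 11.9; e = 11.4 − 11.9 = -0.5
x=8: ŷ = -0.1 + 2·8 = 15.9; e = 18.2 − 15.9 = 2.3
x=10: ŷ = -0.1 + 2·10 = 19.9; e = 17.9 − 19.9 = -2
x=12: ŷ = -0.1 + 2·12 = 23.9; e = 22.9 − 23.9 = -1
x=14: ŷ = -0.1 + 2·14 = 27.9; e = 29.2 − 27.9 = 1.3
x=16: ŷ = -0.1 + 2·16 = 31.9; e = 31.8 − 31.9 = -0.1
Signs: − + − − + −
Runs: −×1, +×1, −×2, +×1, −×1 → 5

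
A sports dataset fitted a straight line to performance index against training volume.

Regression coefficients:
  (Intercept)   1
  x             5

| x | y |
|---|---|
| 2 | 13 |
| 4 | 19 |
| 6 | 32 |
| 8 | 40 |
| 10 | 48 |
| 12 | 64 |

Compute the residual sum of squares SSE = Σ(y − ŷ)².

x=2: ŷ = 1 + 5·2 = 11; e = 13 − 11 = 2
x=4: ŷ = 1 + 5·4 = 21; e = 19 − 21 = -2
x=6: ŷ = 1 + 5·6 = 31; e = 32 − 31 = 1
x=8: ŷ = 1 + 5·8 = 41; e = 40 − 41 = -1
x=10: ŷ = 1 + 5·10 = 51; e = 48 − 51 = -3
x=12: ŷ = 1 + 5·12 = 61; e = 64 − 61 = 3
SSE = 4 + 4 + 1 + 1 + 9 + 9 = 28

SSE = 28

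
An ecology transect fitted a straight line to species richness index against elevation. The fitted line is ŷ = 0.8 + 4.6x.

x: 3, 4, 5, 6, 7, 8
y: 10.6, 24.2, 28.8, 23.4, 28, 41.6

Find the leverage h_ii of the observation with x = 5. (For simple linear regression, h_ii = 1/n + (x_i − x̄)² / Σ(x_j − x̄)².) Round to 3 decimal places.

h = 0.181

x̄ = (3 + 4 + 5 + 6 + 7 + 8)/6 = 5.5
Σ(x − x̄)² = 6.25 + 2.25 + 0.25 + 0.25 + 2.25 + 6.25 = 17.5
h = 1/6 + (-0.5)²/17.5 = 0.166667 + 0.0142857 = 0.181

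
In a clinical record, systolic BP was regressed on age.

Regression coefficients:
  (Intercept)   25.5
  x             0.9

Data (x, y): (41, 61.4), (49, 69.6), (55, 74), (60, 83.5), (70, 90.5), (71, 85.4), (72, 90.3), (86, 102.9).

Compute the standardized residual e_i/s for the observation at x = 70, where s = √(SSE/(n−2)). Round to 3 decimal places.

0.795

x=41: ŷ = 25.5 + 0.9·41 = 62.4; e = 61.4 − 62.4 = -1
x=49: ŷ = 25.5 + 0.9·49 = 69.6; e = 69.6 − 69.6 = 0
x=55: ŷ = 25.5 + 0.9·55 = 75; e = 74 − 75 = -1
x=60: ŷ = 25.5 + 0.9·60 = 79.5; e = 83.5 − 79.5 = 4
x=70: ŷ = 25.5 + 0.9·70 = 88.5; e = 90.5 − 88.5 = 2
x=71: ŷ = 25.5 + 0.9·71 = 89.4; e = 85.4 − 89.4 = -4
x=72: ŷ = 25.5 + 0.9·72 = 90.3; e = 90.3 − 90.3 = 0
x=86: ŷ = 25.5 + 0.9·86 = 102.9; e = 102.9 − 102.9 = 0
SSE = 1 + 0 + 1 + 16 + 4 + 16 + 0 + 0 = 38
s = √(38/6) = 2.51661
e/s = 2 / 2.51661 = 0.795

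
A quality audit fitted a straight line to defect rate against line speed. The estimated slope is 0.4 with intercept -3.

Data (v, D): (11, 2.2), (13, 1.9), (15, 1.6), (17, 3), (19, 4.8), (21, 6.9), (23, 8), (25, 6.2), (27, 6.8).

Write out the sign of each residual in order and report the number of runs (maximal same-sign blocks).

v=11: D̂ = -3 + 0.4·11 = 1.4; r = 2.2 − 1.4 = 0.8
v=13: D̂ = -3 + 0.4·13 = 2.2; r = 1.9 − 2.2 = -0.3
v=15: D̂ = -3 + 0.4·15 = 3; r = 1.6 − 3 = -1.4
v=17: D̂ = -3 + 0.4·17 = 3.8; r = 3 − 3.8 = -0.8
v=19: D̂ = -3 + 0.4·19 = 4.6; r = 4.8 − 4.6 = 0.2
v=21: D̂ = -3 + 0.4·21 = 5.4; r = 6.9 − 5.4 = 1.5
v=23: D̂ = -3 + 0.4·23 = 6.2; r = 8 − 6.2 = 1.8
v=25: D̂ = -3 + 0.4·25 = 7; r = 6.2 − 7 = -0.8
v=27: D̂ = -3 + 0.4·27 = 7.8; r = 6.8 − 7.8 = -1
Signs: + − − − + + + − −
Runs: +×1, −×3, +×3, −×2 → 4

4 runs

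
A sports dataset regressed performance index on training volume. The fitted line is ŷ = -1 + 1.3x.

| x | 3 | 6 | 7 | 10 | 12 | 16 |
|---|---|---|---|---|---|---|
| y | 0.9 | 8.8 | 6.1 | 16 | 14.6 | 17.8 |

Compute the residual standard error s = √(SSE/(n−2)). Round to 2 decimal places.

x=3: ŷ = -1 + 1.3·3 = 2.9; r = 0.9 − 2.9 = -2
x=6: ŷ = -1 + 1.3·6 = 6.8; r = 8.8 − 6.8 = 2
x=7: ŷ = -1 + 1.3·7 = 8.1; r = 6.1 − 8.1 = -2
x=10: ŷ = -1 + 1.3·10 = 12; r = 16 − 12 = 4
x=12: ŷ = -1 + 1.3·12 = 14.6; r = 14.6 − 14.6 = 0
x=16: ŷ = -1 + 1.3·16 = 19.8; r = 17.8 − 19.8 = -2
SSE = 4 + 4 + 4 + 16 + 0 + 4 = 32
s = √(32/4) = √8 ≈ 2.83

s = 2.83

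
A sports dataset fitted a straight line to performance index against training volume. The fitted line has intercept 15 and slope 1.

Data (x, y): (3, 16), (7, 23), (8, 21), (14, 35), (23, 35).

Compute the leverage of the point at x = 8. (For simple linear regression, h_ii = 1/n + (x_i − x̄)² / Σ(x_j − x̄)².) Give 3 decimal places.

x̄ = (3 + 7 + 8 + 14 + 23)/5 = 11
Σ(x − x̄)² = 64 + 16 + 9 + 9 + 144 = 242
h = 1/5 + (-3)²/242 = 0.2 + 0.0371901 = 0.237

h = 0.237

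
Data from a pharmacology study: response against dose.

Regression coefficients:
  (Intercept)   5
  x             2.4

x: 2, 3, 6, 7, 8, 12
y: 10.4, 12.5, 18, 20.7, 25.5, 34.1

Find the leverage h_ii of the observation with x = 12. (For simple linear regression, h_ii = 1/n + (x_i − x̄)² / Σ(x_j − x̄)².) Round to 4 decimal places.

h = 0.6582

x̄ = (2 + 3 + 6 + 7 + 8 + 12)/6 = 6.33333
Σ(x − x̄)² = 18.7778 + 11.1111 + 0.111111 + 0.444444 + 2.77778 + 32.1111 = 65.3333
h = 1/6 + (5.66667)²/65.3333 = 0.166667 + 0.491497 = 0.6582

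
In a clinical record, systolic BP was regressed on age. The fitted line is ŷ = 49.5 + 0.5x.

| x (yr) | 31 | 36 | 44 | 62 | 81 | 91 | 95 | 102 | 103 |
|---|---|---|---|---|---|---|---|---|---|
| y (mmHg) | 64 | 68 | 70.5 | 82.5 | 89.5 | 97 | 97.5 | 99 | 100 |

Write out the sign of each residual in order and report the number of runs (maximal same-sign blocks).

7 runs

x=31: ŷ = 49.5 + 0.5·31 = 65; r = 64 − 65 = -1
x=36: ŷ = 49.5 + 0.5·36 = 67.5; r = 68 − 67.5 = 0.5
x=44: ŷ = 49.5 + 0.5·44 = 71.5; r = 70.5 − 71.5 = -1
x=62: ŷ = 49.5 + 0.5·62 = 80.5; r = 82.5 − 80.5 = 2
x=81: ŷ = 49.5 + 0.5·81 = 90; r = 89.5 − 90 = -0.5
x=91: ŷ = 49.5 + 0.5·91 = 95; r = 97 − 95 = 2
x=95: ŷ = 49.5 + 0.5·95 = 97; r = 97.5 − 97 = 0.5
x=102: ŷ = 49.5 + 0.5·102 = 100.5; r = 99 − 100.5 = -1.5
x=103: ŷ = 49.5 + 0.5·103 = 101; r = 100 − 101 = -1
Signs: − + − + − + + − −
Runs: −×1, +×1, −×1, +×1, −×1, +×2, −×2 → 7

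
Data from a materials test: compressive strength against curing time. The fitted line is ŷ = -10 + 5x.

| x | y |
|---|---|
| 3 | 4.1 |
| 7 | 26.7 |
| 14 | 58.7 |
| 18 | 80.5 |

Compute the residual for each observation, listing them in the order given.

x=3: ŷ = -10 + 5·3 = 5; r = 4.1 − 5 = -0.9
x=7: ŷ = -10 + 5·7 = 25; r = 26.7 − 25 = 1.7
x=14: ŷ = -10 + 5·14 = 60; r = 58.7 − 60 = -1.3
x=18: ŷ = -10 + 5·18 = 80; r = 80.5 − 80 = 0.5

-0.9, 1.7, -1.3, 0.5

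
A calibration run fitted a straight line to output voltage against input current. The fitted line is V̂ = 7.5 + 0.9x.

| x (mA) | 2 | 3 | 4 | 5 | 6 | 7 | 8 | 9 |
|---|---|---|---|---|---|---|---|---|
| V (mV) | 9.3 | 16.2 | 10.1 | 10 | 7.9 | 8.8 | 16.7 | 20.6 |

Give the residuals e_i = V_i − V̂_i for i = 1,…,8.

x=2: V̂ = 7.5 + 0.9·2 = 9.3; e = 9.3 − 9.3 = 0
x=3: V̂ = 7.5 + 0.9·3 = 10.2; e = 16.2 − 10.2 = 6
x=4: V̂ = 7.5 + 0.9·4 = 11.1; e = 10.1 − 11.1 = -1
x=5: V̂ = 7.5 + 0.9·5 = 12; e = 10 − 12 = -2
x=6: V̂ = 7.5 + 0.9·6 = 12.9; e = 7.9 − 12.9 = -5
x=7: V̂ = 7.5 + 0.9·7 = 13.8; e = 8.8 − 13.8 = -5
x=8: V̂ = 7.5 + 0.9·8 = 14.7; e = 16.7 − 14.7 = 2
x=9: V̂ = 7.5 + 0.9·9 = 15.6; e = 20.6 − 15.6 = 5

0, 6, -1, -2, -5, -5, 2, 5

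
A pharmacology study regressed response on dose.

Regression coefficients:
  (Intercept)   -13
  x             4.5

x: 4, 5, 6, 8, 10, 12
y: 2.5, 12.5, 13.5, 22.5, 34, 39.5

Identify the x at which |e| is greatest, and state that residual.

x=4: ŷ = -13 + 4.5·4 = 5; e = 2.5 − 5 = -2.5
x=5: ŷ = -13 + 4.5·5 = 9.5; e = 12.5 − 9.5 = 3
x=6: ŷ = -13 + 4.5·6 = 14; e = 13.5 − 14 = -0.5
x=8: ŷ = -13 + 4.5·8 = 23; e = 22.5 − 23 = -0.5
x=10: ŷ = -13 + 4.5·10 = 32; e = 34 − 32 = 2
x=12: ŷ = -13 + 4.5·12 = 41; e = 39.5 − 41 = -1.5
Largest |e| is 3 at x = 5, residual 3.

x = 5, e = 3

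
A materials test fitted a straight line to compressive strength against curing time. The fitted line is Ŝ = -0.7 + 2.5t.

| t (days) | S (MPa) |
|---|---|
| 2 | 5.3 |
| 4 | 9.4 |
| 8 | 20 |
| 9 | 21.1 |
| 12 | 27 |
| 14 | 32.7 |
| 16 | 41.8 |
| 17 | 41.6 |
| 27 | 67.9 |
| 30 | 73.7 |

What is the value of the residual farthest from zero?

e = 2.5

t=2: Ŝ = -0.7 + 2.5·2 = 4.3; e = 5.3 − 4.3 = 1
t=4: Ŝ = -0.7 + 2.5·4 = 9.3; e = 9.4 − 9.3 = 0.1
t=8: Ŝ = -0.7 + 2.5·8 = 19.3; e = 20 − 19.3 = 0.7
t=9: Ŝ = -0.7 + 2.5·9 = 21.8; e = 21.1 − 21.8 = -0.7
t=12: Ŝ = -0.7 + 2.5·12 = 29.3; e = 27 − 29.3 = -2.3
t=14: Ŝ = -0.7 + 2.5·14 = 34.3; e = 32.7 − 34.3 = -1.6
t=16: Ŝ = -0.7 + 2.5·16 = 39.3; e = 41.8 − 39.3 = 2.5
t=17: Ŝ = -0.7 + 2.5·17 = 41.8; e = 41.6 − 41.8 = -0.2
t=27: Ŝ = -0.7 + 2.5·27 = 66.8; e = 67.9 − 66.8 = 1.1
t=30: Ŝ = -0.7 + 2.5·30 = 74.3; e = 73.7 − 74.3 = -0.6
Largest |e| is 2.5 at t = 16, residual 2.5.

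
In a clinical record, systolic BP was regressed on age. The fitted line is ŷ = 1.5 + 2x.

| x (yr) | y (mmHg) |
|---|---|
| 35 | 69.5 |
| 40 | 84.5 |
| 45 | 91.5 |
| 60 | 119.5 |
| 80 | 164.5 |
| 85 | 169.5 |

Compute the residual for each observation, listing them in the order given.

-2, 3, 0, -2, 3, -2

x=35: ŷ = 1.5 + 2·35 = 71.5; e = 69.5 − 71.5 = -2
x=40: ŷ = 1.5 + 2·40 = 81.5; e = 84.5 − 81.5 = 3
x=45: ŷ = 1.5 + 2·45 = 91.5; e = 91.5 − 91.5 = 0
x=60: ŷ = 1.5 + 2·60 = 121.5; e = 119.5 − 121.5 = -2
x=80: ŷ = 1.5 + 2·80 = 161.5; e = 164.5 − 161.5 = 3
x=85: ŷ = 1.5 + 2·85 = 171.5; e = 169.5 − 171.5 = -2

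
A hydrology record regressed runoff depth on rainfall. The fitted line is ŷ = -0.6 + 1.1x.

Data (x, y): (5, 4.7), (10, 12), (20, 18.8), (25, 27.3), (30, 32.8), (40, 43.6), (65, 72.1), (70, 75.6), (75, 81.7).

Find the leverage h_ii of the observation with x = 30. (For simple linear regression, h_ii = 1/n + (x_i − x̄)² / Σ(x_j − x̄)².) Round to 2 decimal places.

h = 0.12

x̄ = (5 + 10 + 20 + 25 + 30 + 40 + 65 + 70 + 75)/9 = 37.7778
Σ(x − x̄)² = 1074.38 + 771.605 + 316.049 + 163.272 + 60.4938 + 4.93827 + 741.049 + 1038.27 + 1385.49 = 5555.56
h = 1/9 + (-7.77778)²/5555.56 = 0.111111 + 0.0108889 = 0.12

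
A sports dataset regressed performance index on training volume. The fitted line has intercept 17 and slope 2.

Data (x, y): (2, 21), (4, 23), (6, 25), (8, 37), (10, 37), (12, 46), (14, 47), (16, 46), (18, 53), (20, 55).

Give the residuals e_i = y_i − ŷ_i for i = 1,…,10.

0, -2, -4, 4, 0, 5, 2, -3, 0, -2

x=2: ŷ = 17 + 2·2 = 21; e = 21 − 21 = 0
x=4: ŷ = 17 + 2·4 = 25; e = 23 − 25 = -2
x=6: ŷ = 17 + 2·6 = 29; e = 25 − 29 = -4
x=8: ŷ = 17 + 2·8 = 33; e = 37 − 33 = 4
x=10: ŷ = 17 + 2·10 = 37; e = 37 − 37 = 0
x=12: ŷ = 17 + 2·12 = 41; e = 46 − 41 = 5
x=14: ŷ = 17 + 2·14 = 45; e = 47 − 45 = 2
x=16: ŷ = 17 + 2·16 = 49; e = 46 − 49 = -3
x=18: ŷ = 17 + 2·18 = 53; e = 53 − 53 = 0
x=20: ŷ = 17 + 2·20 = 57; e = 55 − 57 = -2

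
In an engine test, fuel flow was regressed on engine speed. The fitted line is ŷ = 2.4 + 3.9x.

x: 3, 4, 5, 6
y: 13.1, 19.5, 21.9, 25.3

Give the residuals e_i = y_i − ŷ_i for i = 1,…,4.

x=3: ŷ = 2.4 + 3.9·3 = 14.1; e = 13.1 − 14.1 = -1
x=4: ŷ = 2.4 + 3.9·4 = 18; e = 19.5 − 18 = 1.5
x=5: ŷ = 2.4 + 3.9·5 = 21.9; e = 21.9 − 21.9 = 0
x=6: ŷ = 2.4 + 3.9·6 = 25.8; e = 25.3 − 25.8 = -0.5

-1, 1.5, 0, -0.5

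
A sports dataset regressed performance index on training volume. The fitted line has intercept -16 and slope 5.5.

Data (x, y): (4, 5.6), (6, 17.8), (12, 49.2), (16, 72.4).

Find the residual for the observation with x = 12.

ŷ = -16 + 5.5·12 = 50
r = 49.2 − 50 = -0.8

r = -0.8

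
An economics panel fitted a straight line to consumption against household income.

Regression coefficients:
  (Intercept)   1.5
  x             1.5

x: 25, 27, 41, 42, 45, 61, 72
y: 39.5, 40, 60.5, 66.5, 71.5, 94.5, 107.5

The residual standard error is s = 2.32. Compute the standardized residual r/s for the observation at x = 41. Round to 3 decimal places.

-1.078

ŷ = 1.5 + 1.5·41 = 63
r = 60.5 − 63 = -2.5
r/s = -2.5 / 2.32 = -1.078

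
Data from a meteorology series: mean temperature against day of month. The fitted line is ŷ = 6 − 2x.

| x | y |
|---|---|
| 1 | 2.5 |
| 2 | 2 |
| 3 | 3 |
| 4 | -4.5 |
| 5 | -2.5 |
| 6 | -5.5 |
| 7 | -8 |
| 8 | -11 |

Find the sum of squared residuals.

SSE = 21

x=1: ŷ = 6 − 2·1 = 4; e = 2.5 − 4 = -1.5
x=2: ŷ = 6 − 2·2 = 2; e = 2 − 2 = 0
x=3: ŷ = 6 − 2·3 = 0; e = 3 − 0 = 3
x=4: ŷ = 6 − 2·4 = -2; e = -4.5 − (-2) = -2.5
x=5: ŷ = 6 − 2·5 = -4; e = -2.5 − (-4) = 1.5
x=6: ŷ = 6 − 2·6 = -6; e = -5.5 − (-6) = 0.5
x=7: ŷ = 6 − 2·7 = -8; e = -8 − (-8) = 0
x=8: ŷ = 6 − 2·8 = -10; e = -11 − (-10) = -1
SSE = 2.25 + 0 + 9 + 6.25 + 2.25 + 0.25 + 0 + 1 = 21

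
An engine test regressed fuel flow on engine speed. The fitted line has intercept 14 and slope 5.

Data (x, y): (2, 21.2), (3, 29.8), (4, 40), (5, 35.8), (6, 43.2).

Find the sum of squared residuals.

SSE = 55.36

x=2: ŷ = 14 + 5·2 = 24; r = 21.2 − 24 = -2.8
x=3: ŷ = 14 + 5·3 = 29; r = 29.8 − 29 = 0.8
x=4: ŷ = 14 + 5·4 = 34; r = 40 − 34 = 6
x=5: ŷ = 14 + 5·5 = 39; r = 35.8 − 39 = -3.2
x=6: ŷ = 14 + 5·6 = 44; r = 43.2 − 44 = -0.8
SSE = 7.84 + 0.64 + 36 + 10.24 + 0.64 = 55.36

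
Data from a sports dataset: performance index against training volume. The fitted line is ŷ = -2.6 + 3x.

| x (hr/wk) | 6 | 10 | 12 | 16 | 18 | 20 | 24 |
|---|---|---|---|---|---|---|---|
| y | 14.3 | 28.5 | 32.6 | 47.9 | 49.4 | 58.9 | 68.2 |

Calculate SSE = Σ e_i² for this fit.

x=6: ŷ = -2.6 + 3·6 = 15.4; e = 14.3 − 15.4 = -1.1
x=10: ŷ = -2.6 + 3·10 = 27.4; e = 28.5 − 27.4 = 1.1
x=12: ŷ = -2.6 + 3·12 = 33.4; e = 32.6 − 33.4 = -0.8
x=16: ŷ = -2.6 + 3·16 = 45.4; e = 47.9 − 45.4 = 2.5
x=18: ŷ = -2.6 + 3·18 = 51.4; e = 49.4 − 51.4 = -2
x=20: ŷ = -2.6 + 3·20 = 57.4; e = 58.9 − 57.4 = 1.5
x=24: ŷ = -2.6 + 3·24 = 69.4; e = 68.2 − 69.4 = -1.2
SSE = 1.21 + 1.21 + 0.64 + 6.25 + 4 + 2.25 + 1.44 = 17

SSE = 17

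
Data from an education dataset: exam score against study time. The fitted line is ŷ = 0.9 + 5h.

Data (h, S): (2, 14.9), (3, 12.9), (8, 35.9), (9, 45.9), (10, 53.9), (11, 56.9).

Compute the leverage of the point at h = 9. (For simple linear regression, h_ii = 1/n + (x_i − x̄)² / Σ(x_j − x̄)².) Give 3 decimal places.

h̄ = (2 + 3 + 8 + 9 + 10 + 11)/6 = 7.16667
Σ(h − h̄)² = 26.6944 + 17.3611 + 0.694444 + 3.36111 + 8.02778 + 14.6944 = 70.8333
h = 1/6 + (1.83333)²/70.8333 = 0.166667 + 0.047451 = 0.214

h = 0.214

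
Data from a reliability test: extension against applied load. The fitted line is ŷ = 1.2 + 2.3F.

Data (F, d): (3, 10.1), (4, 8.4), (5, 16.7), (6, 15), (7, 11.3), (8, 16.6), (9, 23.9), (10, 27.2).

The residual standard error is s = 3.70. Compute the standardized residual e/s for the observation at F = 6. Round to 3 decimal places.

ŷ = 1.2 + 2.3·6 = 15
e = 15 − 15 = 0
e/s = 0 / 3.70 = 0.000

0.000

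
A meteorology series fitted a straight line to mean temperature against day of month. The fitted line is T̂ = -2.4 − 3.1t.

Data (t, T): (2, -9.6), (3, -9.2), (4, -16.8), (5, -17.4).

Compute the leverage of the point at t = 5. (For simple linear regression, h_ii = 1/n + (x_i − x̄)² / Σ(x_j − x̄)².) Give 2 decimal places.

t̄ = (2 + 3 + 4 + 5)/4 = 3.5
Σ(t − t̄)² = 2.25 + 0.25 + 0.25 + 2.25 = 5
h = 1/4 + (1.5)²/5 = 0.25 + 0.45 = 0.70

h = 0.70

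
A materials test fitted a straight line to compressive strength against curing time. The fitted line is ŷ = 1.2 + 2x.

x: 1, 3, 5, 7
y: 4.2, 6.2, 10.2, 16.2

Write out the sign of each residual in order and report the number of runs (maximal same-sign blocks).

3 runs

x=1: ŷ = 1.2 + 2·1 = 3.2; e = 4.2 − 3.2 = 1
x=3: ŷ = 1.2 + 2·3 = 7.2; e = 6.2 − 7.2 = -1
x=5: ŷ = 1.2 + 2·5 = 11.2; e = 10.2 − 11.2 = -1
x=7: ŷ = 1.2 + 2·7 = 15.2; e = 16.2 − 15.2 = 1
Signs: + − − +
Runs: +×1, −×2, +×1 → 3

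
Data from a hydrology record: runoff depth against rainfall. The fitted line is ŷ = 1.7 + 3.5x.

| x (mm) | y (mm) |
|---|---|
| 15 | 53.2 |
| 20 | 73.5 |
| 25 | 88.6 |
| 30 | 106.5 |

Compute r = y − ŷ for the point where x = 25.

ŷ = 1.7 + 3.5·25 = 89.2
r = 88.6 − 89.2 = -0.6

r = -0.6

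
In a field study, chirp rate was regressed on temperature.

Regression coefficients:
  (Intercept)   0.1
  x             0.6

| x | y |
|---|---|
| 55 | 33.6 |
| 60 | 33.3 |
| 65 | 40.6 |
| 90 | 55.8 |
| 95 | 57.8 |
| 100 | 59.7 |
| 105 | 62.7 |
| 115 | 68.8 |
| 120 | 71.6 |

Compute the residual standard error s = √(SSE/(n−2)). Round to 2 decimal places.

x=55: ŷ = 0.1 + 0.6·55 = 33.1; r = 33.6 − 33.1 = 0.5
x=60: ŷ = 0.1 + 0.6·60 = 36.1; r = 33.3 − 36.1 = -2.8
x=65: ŷ = 0.1 + 0.6·65 = 39.1; r = 40.6 − 39.1 = 1.5
x=90: ŷ = 0.1 + 0.6·90 = 54.1; r = 55.8 − 54.1 = 1.7
x=95: ŷ = 0.1 + 0.6·95 = 57.1; r = 57.8 − 57.1 = 0.7
x=100: ŷ = 0.1 + 0.6·100 = 60.1; r = 59.7 − 60.1 = -0.4
x=105: ŷ = 0.1 + 0.6·105 = 63.1; r = 62.7 − 63.1 = -0.4
x=115: ŷ = 0.1 + 0.6·115 = 69.1; r = 68.8 − 69.1 = -0.3
x=120: ŷ = 0.1 + 0.6·120 = 72.1; r = 71.6 − 72.1 = -0.5
SSE = 0.25 + 7.84 + 2.25 + 2.89 + 0.49 + 0.16 + 0.16 + 0.09 + 0.25 = 14.38
s = √(14.38/7) = √2.05429 ≈ 1.43

s = 1.43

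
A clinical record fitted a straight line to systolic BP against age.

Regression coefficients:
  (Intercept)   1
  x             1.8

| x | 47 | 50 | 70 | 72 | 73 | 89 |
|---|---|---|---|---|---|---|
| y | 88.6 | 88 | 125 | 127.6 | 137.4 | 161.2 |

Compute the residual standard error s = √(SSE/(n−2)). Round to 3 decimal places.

s = 3.742

x=47: ŷ = 1 + 1.8·47 = 85.6; r = 88.6 − 85.6 = 3
x=50: ŷ = 1 + 1.8·50 = 91; r = 88 − 91 = -3
x=70: ŷ = 1 + 1.8·70 = 127; r = 125 − 127 = -2
x=72: ŷ = 1 + 1.8·72 = 130.6; r = 127.6 − 130.6 = -3
x=73: ŷ = 1 + 1.8·73 = 132.4; r = 137.4 − 132.4 = 5
x=89: ŷ = 1 + 1.8·89 = 161.2; r = 161.2 − 161.2 = 0
SSE = 9 + 9 + 4 + 9 + 25 + 0 = 56
s = √(56/4) = √14 ≈ 3.742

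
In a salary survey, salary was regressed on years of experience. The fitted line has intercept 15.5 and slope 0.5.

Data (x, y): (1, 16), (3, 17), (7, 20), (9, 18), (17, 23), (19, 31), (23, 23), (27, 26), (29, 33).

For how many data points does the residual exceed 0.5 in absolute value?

x=1: ŷ = 15.5 + 0.5·1 = 16; r = 16 − 16 = 0
x=3: ŷ = 15.5 + 0.5·3 = 17; r = 17 − 17 = 0
x=7: ŷ = 15.5 + 0.5·7 = 19; r = 20 − 19 = 1
x=9: ŷ = 15.5 + 0.5·9 = 20; r = 18 − 20 = -2
x=17: ŷ = 15.5 + 0.5·17 = 24; r = 23 − 24 = -1
x=19: ŷ = 15.5 + 0.5·19 = 25; r = 31 − 25 = 6
x=23: ŷ = 15.5 + 0.5·23 = 27; r = 23 − 27 = -4
x=27: ŷ = 15.5 + 0.5·27 = 29; r = 26 − 29 = -3
x=29: ŷ = 15.5 + 0.5·29 = 30; r = 33 − 30 = 3
|r| > 0.5: x=7 (|r|=1), x=9 (|r|=2), x=17 (|r|=1), x=19 (|r|=6), x=23 (|r|=4), x=27 (|r|=3), x=29 (|r|=3) → 7

7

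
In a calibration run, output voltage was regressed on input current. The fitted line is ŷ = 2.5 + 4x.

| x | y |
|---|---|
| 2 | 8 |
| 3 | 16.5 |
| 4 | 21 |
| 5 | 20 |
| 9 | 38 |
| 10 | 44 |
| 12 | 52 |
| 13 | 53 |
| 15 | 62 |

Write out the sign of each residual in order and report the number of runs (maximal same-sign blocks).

x=2: ŷ = 2.5 + 4·2 = 10.5; r = 8 − 10.5 = -2.5
x=3: ŷ = 2.5 + 4·3 = 14.5; r = 16.5 − 14.5 = 2
x=4: ŷ = 2.5 + 4·4 = 18.5; r = 21 − 18.5 = 2.5
x=5: ŷ = 2.5 + 4·5 = 22.5; r = 20 − 22.5 = -2.5
x=9: ŷ = 2.5 + 4·9 = 38.5; r = 38 − 38.5 = -0.5
x=10: ŷ = 2.5 + 4·10 = 42.5; r = 44 − 42.5 = 1.5
x=12: ŷ = 2.5 + 4·12 = 50.5; r = 52 − 50.5 = 1.5
x=13: ŷ = 2.5 + 4·13 = 54.5; r = 53 − 54.5 = -1.5
x=15: ŷ = 2.5 + 4·15 = 62.5; r = 62 − 62.5 = -0.5
Signs: − + + − − + + − −
Runs: −×1, +×2, −×2, +×2, −×2 → 5

5 runs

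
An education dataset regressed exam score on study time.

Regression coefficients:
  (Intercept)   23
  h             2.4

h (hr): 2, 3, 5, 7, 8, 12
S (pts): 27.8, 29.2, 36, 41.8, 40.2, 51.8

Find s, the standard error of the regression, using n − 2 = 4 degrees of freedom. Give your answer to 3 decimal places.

h=2: ŷ = 23 + 2.4·2 = 27.8; r = 27.8 − 27.8 = 0
h=3: ŷ = 23 + 2.4·3 = 30.2; r = 29.2 − 30.2 = -1
h=5: ŷ = 23 + 2.4·5 = 35; r = 36 − 35 = 1
h=7: ŷ = 23 + 2.4·7 = 39.8; r = 41.8 − 39.8 = 2
h=8: ŷ = 23 + 2.4·8 = 42.2; r = 40.2 − 42.2 = -2
h=12: ŷ = 23 + 2.4·12 = 51.8; r = 51.8 − 51.8 = 0
SSE = 0 + 1 + 1 + 4 + 4 + 0 = 10
s = √(10/4) = √2.5 ≈ 1.581

s = 1.581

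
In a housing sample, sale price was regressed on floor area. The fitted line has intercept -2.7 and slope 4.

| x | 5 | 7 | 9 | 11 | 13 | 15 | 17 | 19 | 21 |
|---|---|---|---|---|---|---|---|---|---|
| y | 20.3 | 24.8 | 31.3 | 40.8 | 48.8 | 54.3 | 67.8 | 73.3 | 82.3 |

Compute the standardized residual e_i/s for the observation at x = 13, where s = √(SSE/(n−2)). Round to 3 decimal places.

-0.242

x=5: ŷ = -2.7 + 4·5 = 17.3; e = 20.3 − 17.3 = 3
x=7: ŷ = -2.7 + 4·7 = 25.3; e = 24.8 − 25.3 = -0.5
x=9: ŷ = -2.7 + 4·9 = 33.3; e = 31.3 − 33.3 = -2
x=11: ŷ = -2.7 + 4·11 = 41.3; e = 40.8 − 41.3 = -0.5
x=13: ŷ = -2.7 + 4·13 = 49.3; e = 48.8 − 49.3 = -0.5
x=15: ŷ = -2.7 + 4·15 = 57.3; e = 54.3 − 57.3 = -3
x=17: ŷ = -2.7 + 4·17 = 65.3; e = 67.8 − 65.3 = 2.5
x=19: ŷ = -2.7 + 4·19 = 73.3; e = 73.3 − 73.3 = 0
x=21: ŷ = -2.7 + 4·21 = 81.3; e = 82.3 − 81.3 = 1
SSE = 9 + 0.25 + 4 + 0.25 + 0.25 + 9 + 6.25 + 0 + 1 = 30
s = √(30/7) = 2.0702
e/s = -0.5 / 2.0702 = -0.242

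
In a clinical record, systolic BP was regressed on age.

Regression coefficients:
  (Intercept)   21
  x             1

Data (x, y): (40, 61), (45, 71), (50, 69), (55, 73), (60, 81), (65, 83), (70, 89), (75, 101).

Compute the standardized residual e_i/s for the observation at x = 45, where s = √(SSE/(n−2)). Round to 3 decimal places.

1.405

x=40: ŷ = 21 + 40 = 61; e = 61 − 61 = 0
x=45: ŷ = 21 + 45 = 66; e = 71 − 66 = 5
x=50: ŷ = 21 + 50 = 71; e = 69 − 71 = -2
x=55: ŷ = 21 + 55 = 76; e = 73 − 76 = -3
x=60: ŷ = 21 + 60 = 81; e = 81 − 81 = 0
x=65: ŷ = 21 + 65 = 86; e = 83 − 86 = -3
x=70: ŷ = 21 + 70 = 91; e = 89 − 91 = -2
x=75: ŷ = 21 + 75 = 96; e = 101 − 96 = 5
SSE = 0 + 25 + 4 + 9 + 0 + 9 + 4 + 25 = 76
s = √(76/6) = 3.55903
e/s = 5 / 3.55903 = 1.405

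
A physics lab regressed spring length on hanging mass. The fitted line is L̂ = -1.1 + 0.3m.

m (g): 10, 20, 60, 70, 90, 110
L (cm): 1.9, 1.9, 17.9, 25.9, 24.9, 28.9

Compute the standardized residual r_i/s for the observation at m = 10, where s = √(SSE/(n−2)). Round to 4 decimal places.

m=10: L̂ = -1.1 + 0.3·10 = 1.9; r = 1.9 − 1.9 = 0
m=20: L̂ = -1.1 + 0.3·20 = 4.9; r = 1.9 − 4.9 = -3
m=60: L̂ = -1.1 + 0.3·60 = 16.9; r = 17.9 − 16.9 = 1
m=70: L̂ = -1.1 + 0.3·70 = 19.9; r = 25.9 − 19.9 = 6
m=90: L̂ = -1.1 + 0.3·90 = 25.9; r = 24.9 − 25.9 = -1
m=110: L̂ = -1.1 + 0.3·110 = 31.9; r = 28.9 − 31.9 = -3
SSE = 0 + 9 + 1 + 36 + 1 + 9 = 56
s = √(56/4) = 3.74166
r/s = 0 / 3.74166 = 0.0000

0.0000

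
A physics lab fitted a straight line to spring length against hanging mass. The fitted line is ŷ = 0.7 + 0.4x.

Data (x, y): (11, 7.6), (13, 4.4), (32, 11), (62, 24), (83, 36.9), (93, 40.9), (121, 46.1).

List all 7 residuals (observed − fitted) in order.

2.5, -1.5, -2.5, -1.5, 3, 3, -3

x=11: ŷ = 0.7 + 0.4·11 = 5.1; e = 7.6 − 5.1 = 2.5
x=13: ŷ = 0.7 + 0.4·13 = 5.9; e = 4.4 − 5.9 = -1.5
x=32: ŷ = 0.7 + 0.4·32 = 13.5; e = 11 − 13.5 = -2.5
x=62: ŷ = 0.7 + 0.4·62 = 25.5; e = 24 − 25.5 = -1.5
x=83: ŷ = 0.7 + 0.4·83 = 33.9; e = 36.9 − 33.9 = 3
x=93: ŷ = 0.7 + 0.4·93 = 37.9; e = 40.9 − 37.9 = 3
x=121: ŷ = 0.7 + 0.4·121 = 49.1; e = 46.1 − 49.1 = -3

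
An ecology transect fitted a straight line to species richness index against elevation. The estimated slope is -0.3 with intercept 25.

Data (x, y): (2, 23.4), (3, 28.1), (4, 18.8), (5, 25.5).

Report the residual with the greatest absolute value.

x=2: ŷ = 25 − 0.3·2 = 24.4; r = 23.4 − 24.4 = -1
x=3: ŷ = 25 − 0.3·3 = 24.1; r = 28.1 − 24.1 = 4
x=4: ŷ = 25 − 0.3·4 = 23.8; r = 18.8 − 23.8 = -5
x=5: ŷ = 25 − 0.3·5 = 23.5; r = 25.5 − 23.5 = 2
Largest |r| is 5 at x = 4, residual -5.

r = -5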